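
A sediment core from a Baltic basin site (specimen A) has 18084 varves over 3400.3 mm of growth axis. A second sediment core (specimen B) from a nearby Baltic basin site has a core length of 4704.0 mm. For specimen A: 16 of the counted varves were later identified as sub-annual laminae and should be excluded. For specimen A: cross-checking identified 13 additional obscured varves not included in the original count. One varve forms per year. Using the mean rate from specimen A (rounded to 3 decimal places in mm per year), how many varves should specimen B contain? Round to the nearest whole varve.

25021 varves

Specimen A: after corrections the count is 18084 − 16 + 13 = 18081 varves.
A: 3400.3 mm over 18081 years gives 3400.3 / 18081 ≈ 0.188 mm/yr.
Specimen B: 4704.0 mm / 0.188 mm per year = 25021.28 years ≈ 25021 varves.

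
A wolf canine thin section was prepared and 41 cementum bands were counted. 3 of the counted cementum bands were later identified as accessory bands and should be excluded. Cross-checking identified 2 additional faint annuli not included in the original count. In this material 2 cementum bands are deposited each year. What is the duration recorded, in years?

20 years

Correcting the raw count gives 41 − 3 + 2 = 40 true cementum bands.
40 cementum bands at 2 per year is 40 / 2 = 20 years.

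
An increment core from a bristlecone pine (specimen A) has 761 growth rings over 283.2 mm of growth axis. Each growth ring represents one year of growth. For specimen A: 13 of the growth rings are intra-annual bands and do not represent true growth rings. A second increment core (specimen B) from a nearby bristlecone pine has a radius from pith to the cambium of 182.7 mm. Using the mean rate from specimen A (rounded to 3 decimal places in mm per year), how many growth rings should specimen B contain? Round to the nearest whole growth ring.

Specimen A: after corrections the count is 761 − 13 = 748 growth rings.
A: Mean rate = 283.2 mm / 748 years ≈ 0.379 mm per year.
Specimen B: 182.7 mm / 0.379 mm per year = 482.06 years ≈ 482 growth rings.

482 growth rings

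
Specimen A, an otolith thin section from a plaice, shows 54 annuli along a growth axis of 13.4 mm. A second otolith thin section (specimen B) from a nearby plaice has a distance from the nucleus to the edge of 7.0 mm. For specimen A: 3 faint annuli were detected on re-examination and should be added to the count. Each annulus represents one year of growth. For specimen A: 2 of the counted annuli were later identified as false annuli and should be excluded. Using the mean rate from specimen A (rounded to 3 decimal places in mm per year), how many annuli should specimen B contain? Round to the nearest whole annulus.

Specimen A: correcting the raw count gives 54 − 2 + 3 = 55 true annuli.
A: Extension rate ≈ 13.4 / 55 = 0.244 mm/yr.
Specimen B: 7.0 mm / 0.244 mm per year = 28.69 years ≈ 29 annuli.

29 annuli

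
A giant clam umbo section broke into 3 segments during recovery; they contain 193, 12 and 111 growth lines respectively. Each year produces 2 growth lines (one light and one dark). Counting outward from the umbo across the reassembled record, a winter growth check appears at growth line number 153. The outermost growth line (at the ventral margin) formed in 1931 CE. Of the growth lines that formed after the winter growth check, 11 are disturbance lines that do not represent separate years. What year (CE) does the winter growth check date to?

Total growth lines = 193 + 12 + 111 = 316.
Between growth line 153 and the ventral margin there are 316 − 153 = 163 growth lines.
163 − 11 false = 152 true growth lines after the winter growth check.
152 growth lines at 2 per year is 152 / 2 = 76 years.
Counting back 76 years from 1931 CE places the winter growth check in 1931 − 76 = 1855 CE.

1855 CE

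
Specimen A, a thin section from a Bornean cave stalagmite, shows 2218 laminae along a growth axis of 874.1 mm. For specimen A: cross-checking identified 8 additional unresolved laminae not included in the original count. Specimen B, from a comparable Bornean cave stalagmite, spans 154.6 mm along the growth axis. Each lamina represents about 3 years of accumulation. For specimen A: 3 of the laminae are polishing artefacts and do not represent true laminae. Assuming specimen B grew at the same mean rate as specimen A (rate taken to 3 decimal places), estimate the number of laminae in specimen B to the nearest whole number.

Specimen A: true lamina count = 2218 − 3 + 8 = 2223.
Specimen A: multiplying by 3 years per lamina: 2223 × 3 = 6669 years.
A: 874.1 mm over 6669 years gives 874.1 / 6669 ≈ 0.131 mm/year.
For B, 154.6 / 0.131 = 1180.15 years; at 3 years per lamina that is 1180.15 / 3 ≈ 393 laminae.

393 laminae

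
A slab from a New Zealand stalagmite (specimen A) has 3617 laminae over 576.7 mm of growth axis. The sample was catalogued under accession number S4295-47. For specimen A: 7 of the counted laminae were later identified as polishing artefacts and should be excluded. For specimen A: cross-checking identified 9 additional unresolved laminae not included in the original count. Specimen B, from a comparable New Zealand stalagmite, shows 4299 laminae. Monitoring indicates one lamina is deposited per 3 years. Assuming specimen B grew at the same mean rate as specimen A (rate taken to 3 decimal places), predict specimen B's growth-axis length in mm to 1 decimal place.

683.5 mm

Specimen A: adjusted count: 3617 − 7 + 9 = 3619 laminae.
Specimen A: multiplying by 3 years per lamina: 3619 × 3 = 10857 years.
A: Extension rate ≈ 576.7 / 10857 = 0.053 mm/yr.
Specimen B: 4299 laminae at 3 years each span 4299 × 3 = 12897 years. For B, 0.053 mm/year × 12897 years = 683.5 mm.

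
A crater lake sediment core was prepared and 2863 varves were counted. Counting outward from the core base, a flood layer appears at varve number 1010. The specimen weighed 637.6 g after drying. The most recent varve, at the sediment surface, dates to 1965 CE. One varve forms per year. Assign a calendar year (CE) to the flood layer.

The flood layer sits at varve 1010 from the core base, so 2863 − 1010 = 1853 varves formed after it.
The varve at the sediment surface is 1965 CE, so the flood layer dates to 1965 − 1853 = 112 CE.

112 CE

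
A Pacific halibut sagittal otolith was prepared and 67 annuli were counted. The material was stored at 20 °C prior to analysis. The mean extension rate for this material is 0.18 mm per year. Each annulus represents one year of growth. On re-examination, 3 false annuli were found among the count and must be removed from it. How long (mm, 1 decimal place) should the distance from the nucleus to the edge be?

11.5 mm

Adjusted count: 67 − 3 = 64 annuli.
64 years at 0.18 mm/year gives 0.18 × 64 = 11.5 mm.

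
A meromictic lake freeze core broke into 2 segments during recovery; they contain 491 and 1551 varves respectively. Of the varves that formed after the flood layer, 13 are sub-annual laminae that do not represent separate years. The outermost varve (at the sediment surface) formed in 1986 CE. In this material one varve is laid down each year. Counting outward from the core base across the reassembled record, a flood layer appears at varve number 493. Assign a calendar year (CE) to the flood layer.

450 CE

Total varves = 491 + 1551 = 2042.
Between varve 493 and the sediment surface there are 2042 − 493 = 1549 varves.
Removing the 13 false varves leaves 1549 − 13 = 1536 true varves beyond the flood layer.
1986 − 1536 = 450 CE.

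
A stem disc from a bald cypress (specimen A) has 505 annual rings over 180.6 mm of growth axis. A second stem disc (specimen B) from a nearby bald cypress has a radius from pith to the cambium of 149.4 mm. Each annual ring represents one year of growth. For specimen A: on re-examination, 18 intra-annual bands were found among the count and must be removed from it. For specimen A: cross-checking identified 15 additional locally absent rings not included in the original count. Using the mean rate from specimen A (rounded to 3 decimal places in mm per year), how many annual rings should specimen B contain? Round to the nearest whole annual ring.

Specimen A: true annual ring count = 505 − 18 + 15 = 502.
A: Extension rate ≈ 180.6 / 502 = 0.360 mm per year.
Specimen B: 149.4 mm / 0.360 mm per year = 415.00 years ≈ 415 annual rings.

415 annual rings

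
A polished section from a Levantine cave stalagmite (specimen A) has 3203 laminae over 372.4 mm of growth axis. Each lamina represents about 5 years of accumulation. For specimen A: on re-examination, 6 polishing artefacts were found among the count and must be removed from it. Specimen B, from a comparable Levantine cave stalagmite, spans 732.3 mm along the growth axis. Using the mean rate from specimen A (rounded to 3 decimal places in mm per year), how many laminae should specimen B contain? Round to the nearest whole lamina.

Specimen A: correcting the raw count gives 3203 − 6 = 3197 true laminae.
Specimen A: multiplying by 5 years per lamina: 3197 × 5 = 15985 years.
A: 372.4 mm over 15985 years gives 372.4 / 15985 ≈ 0.023 mm per year.
For B, 732.3 / 0.023 = 31839.13 years; at 5 years per lamina that is 31839.13 / 5 ≈ 6368 laminae.

6368 laminae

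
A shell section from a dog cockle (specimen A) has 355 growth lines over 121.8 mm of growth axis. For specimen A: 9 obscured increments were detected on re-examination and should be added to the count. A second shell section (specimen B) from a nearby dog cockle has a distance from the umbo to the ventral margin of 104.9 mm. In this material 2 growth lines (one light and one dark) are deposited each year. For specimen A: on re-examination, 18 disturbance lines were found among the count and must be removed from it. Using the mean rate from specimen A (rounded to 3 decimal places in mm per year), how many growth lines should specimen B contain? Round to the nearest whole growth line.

Specimen A: true growth line count = 355 − 18 + 9 = 346.
Specimen A: with 2 growth lines per year, 346 / 2 = 173 years.
A: Mean rate = 121.8 mm / 173 years ≈ 0.704 mm per year.
For B, 104.9 / 0.704 = 149.01 years; at 2 growth lines per year that is 149.01 × 2 ≈ 298 growth lines.

298 growth lines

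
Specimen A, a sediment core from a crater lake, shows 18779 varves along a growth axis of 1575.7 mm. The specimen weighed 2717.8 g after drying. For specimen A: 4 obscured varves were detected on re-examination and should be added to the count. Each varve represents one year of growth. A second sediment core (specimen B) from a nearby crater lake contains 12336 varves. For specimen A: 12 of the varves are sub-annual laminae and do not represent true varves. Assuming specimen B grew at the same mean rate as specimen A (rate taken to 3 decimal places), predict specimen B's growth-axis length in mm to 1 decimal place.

Specimen A: adjusted count: 18779 − 12 + 4 = 18771 varves.
A: Extension rate ≈ 1575.7 / 18771 = 0.084 mm/year.
For B, 0.084 mm/year × 12336 years = 1036.2 mm.

1036.2 mm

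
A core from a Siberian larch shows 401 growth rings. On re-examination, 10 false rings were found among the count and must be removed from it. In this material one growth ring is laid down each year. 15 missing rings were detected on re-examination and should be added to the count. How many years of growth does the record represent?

True growth ring count = 401 − 10 + 15 = 406.
At one growth ring per year, that is 406 years.

406 years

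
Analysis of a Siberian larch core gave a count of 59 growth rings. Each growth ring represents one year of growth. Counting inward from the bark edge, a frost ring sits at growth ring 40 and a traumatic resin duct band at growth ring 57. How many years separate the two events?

17 yr

The two markers are separated by 57 − 40 = 17 growth rings.
One growth ring per year makes the interval 17 years.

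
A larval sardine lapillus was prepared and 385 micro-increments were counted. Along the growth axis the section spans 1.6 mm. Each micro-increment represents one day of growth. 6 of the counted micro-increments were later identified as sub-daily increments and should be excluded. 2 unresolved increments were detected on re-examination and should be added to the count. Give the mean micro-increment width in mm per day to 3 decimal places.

True micro-increment count = 385 − 6 + 2 = 381.
1.6 mm over 381 days gives 1.6 / 381 ≈ 0.004 mm per day.

0.004 mm per day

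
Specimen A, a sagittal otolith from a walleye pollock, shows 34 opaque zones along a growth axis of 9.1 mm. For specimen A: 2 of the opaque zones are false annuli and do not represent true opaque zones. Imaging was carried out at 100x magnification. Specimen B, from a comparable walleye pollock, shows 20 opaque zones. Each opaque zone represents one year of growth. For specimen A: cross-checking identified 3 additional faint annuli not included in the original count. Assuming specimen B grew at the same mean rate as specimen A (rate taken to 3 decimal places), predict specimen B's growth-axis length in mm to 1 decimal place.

5.2 mm

Specimen A: adjusted count: 34 − 2 + 3 = 35 opaque zones.
A: 9.1 mm over 35 years gives 9.1 / 35 ≈ 0.260 mm/yr.
For B, 0.260 mm/year × 20 years = 5.2 mm.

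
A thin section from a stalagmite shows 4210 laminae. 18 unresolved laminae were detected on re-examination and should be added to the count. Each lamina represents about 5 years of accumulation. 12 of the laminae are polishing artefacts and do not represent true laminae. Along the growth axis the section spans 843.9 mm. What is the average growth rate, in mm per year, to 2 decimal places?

0.04 mm per year

After corrections the count is 4210 − 12 + 18 = 4216 laminae.
At 5 years per lamina, 4216 × 5 = 21080 years.
Mean rate = 843.9 mm / 21080 years ≈ 0.04 mm per year.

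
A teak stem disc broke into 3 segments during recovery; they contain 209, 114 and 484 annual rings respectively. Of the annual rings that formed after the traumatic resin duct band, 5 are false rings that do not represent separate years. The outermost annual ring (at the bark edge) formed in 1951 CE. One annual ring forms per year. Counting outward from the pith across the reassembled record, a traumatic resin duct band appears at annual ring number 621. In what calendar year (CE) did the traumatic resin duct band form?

1770 CE

Total annual rings = 209 + 114 + 484 = 807.
Between annual ring 621 and the bark edge there are 807 − 621 = 186 annual rings.
Removing the 5 false annual rings leaves 186 − 5 = 181 true annual rings beyond the traumatic resin duct band.
The annual ring at the bark edge is 1951 CE, so the traumatic resin duct band dates to 1951 − 181 = 1770 CE.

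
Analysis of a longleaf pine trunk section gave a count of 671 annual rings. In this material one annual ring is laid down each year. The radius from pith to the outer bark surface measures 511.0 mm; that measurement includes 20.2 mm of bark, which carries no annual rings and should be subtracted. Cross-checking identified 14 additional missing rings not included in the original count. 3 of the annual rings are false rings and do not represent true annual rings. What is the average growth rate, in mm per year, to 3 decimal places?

After corrections the count is 671 − 3 + 14 = 682 annual rings.
Net length = 511.0 − 20.2 = 490.8 mm.
490.8 mm over 682 years gives 490.8 / 682 ≈ 0.720 mm per year.

0.720 mm per year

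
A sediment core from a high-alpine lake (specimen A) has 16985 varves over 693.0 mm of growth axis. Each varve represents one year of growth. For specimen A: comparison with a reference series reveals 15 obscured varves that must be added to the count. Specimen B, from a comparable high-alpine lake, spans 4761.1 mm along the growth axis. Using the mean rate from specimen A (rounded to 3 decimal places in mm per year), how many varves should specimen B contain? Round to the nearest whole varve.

Specimen A: adjusted count: 16985 + 15 = 17000 varves.
A: Mean rate = 693.0 mm / 17000 years ≈ 0.041 mm/year.
Specimen B: 4761.1 mm / 0.041 mm per year = 116124.39 years ≈ 116124 varves.

116124 varves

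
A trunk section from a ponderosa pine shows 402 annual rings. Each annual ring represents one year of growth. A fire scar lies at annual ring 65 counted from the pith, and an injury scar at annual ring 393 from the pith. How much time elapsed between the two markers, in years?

328 years

The two markers are separated by 393 − 65 = 328 annual rings.
One annual ring per year makes the interval 328 years.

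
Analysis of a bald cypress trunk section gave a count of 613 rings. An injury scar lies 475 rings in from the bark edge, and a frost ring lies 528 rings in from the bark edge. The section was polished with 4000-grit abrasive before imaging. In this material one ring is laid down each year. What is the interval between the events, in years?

The two markers are separated by 528 − 475 = 53 rings.
At one ring per year, 53 years elapsed between them.

53 years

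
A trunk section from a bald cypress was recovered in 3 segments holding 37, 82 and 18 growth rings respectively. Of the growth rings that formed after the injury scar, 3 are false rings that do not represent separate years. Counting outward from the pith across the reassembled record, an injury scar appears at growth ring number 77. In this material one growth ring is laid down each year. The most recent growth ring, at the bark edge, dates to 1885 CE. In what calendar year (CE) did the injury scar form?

Total growth rings = 37 + 82 + 18 = 137.
137 − 77 = 60 growth rings lie beyond the injury scar toward the bark edge.
60 − 3 false = 57 true growth rings after the injury scar.
The growth ring at the bark edge is 1885 CE, so the injury scar dates to 1885 − 57 = 1828 CE.

1828 CE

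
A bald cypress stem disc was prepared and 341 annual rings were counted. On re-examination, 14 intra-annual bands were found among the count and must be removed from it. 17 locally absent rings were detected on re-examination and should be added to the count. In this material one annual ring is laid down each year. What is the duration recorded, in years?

After corrections the count is 341 − 14 + 17 = 344 annual rings.
With a one-to-one annual ring periodicity this is 344 years.

344 yr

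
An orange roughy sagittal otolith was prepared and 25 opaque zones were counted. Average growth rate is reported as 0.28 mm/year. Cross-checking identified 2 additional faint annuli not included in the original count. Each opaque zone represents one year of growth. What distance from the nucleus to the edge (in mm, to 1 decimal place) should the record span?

Correcting the raw count gives 25 + 2 = 27 true opaque zones.
27 years at 0.28 mm/year gives 0.28 × 27 = 7.6 mm.

7.6 mm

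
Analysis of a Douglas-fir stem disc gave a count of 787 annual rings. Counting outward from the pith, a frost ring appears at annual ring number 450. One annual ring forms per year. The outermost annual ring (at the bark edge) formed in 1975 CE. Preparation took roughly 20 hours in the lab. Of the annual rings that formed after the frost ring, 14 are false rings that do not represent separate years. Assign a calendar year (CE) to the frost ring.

Between annual ring 450 and the bark edge there are 787 − 450 = 337 annual rings.
Excluding 14 false annual rings: 337 − 14 = 323.
Counting back 323 years from 1975 CE places the frost ring in 1975 − 323 = 1652 CE.

1652 CE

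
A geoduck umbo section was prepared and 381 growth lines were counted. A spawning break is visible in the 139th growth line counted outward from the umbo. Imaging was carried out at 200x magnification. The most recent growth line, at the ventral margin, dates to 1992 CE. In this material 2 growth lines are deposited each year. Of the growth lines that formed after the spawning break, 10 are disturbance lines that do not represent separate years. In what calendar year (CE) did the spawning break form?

1876 CE

The spawning break sits at growth line 139 from the umbo, so 381 − 139 = 242 growth lines formed after it.
Excluding 10 false growth lines: 242 − 10 = 232.
Dividing by 2 growth lines per year: 232 / 2 = 116 years.
The growth line at the ventral margin is 1992 CE, so the spawning break dates to 1992 − 116 = 1876 CE.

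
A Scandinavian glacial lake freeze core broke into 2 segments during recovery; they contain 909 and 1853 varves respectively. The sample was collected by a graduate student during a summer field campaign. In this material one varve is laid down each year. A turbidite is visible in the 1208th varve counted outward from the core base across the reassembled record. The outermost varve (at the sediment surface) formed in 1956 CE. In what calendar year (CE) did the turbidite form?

Total varves = 909 + 1853 = 2762.
Between varve 1208 and the sediment surface there are 2762 − 1208 = 1554 varves.
Counting back 1554 years from 1956 CE places the turbidite in 1956 − 1554 = 402 CE.

402 CE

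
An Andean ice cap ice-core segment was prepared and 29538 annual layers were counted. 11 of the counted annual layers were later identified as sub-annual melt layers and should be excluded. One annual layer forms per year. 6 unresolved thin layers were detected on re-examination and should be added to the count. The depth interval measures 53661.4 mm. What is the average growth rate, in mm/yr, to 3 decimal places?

1.817 mm/yr

True annual layer count = 29538 − 11 + 6 = 29533.
Mean rate = 53661.4 mm / 29533 years ≈ 1.817 mm/yr.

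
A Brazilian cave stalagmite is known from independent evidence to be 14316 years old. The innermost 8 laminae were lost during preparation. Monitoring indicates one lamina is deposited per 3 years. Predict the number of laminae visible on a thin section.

4764 laminae

At 3 years per lamina, 14316 / 3 = 4772 laminae are expected.
4772 − 8 missed = 4764 laminae expected in the prepared section.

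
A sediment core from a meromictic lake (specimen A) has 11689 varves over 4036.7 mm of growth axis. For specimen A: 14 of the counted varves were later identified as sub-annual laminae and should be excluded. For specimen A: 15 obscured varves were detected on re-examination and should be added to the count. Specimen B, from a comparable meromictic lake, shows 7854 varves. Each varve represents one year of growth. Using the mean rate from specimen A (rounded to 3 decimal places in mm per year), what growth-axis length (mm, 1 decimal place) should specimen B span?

2709.6 mm

Specimen A: adjusted count: 11689 − 14 + 15 = 11690 varves.
A: Extension rate ≈ 4036.7 / 11690 = 0.345 mm/yr.
B's length ≈ 0.345 × 7854 = 2709.6 mm.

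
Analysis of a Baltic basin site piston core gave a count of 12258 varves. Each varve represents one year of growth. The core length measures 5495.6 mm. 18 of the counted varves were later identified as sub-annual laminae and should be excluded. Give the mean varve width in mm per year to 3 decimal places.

0.449 mm per year

Correcting the raw count gives 12258 − 18 = 12240 true varves.
Mean rate = 5495.6 mm / 12240 years ≈ 0.449 mm per year.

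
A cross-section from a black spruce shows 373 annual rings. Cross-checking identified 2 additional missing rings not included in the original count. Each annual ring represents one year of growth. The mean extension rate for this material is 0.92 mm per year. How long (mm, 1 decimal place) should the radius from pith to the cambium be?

345.0 mm

Adjusted count: 373 + 2 = 375 annual rings.
Predicted length = 0.92 mm/year × 375 years = 345.0 mm.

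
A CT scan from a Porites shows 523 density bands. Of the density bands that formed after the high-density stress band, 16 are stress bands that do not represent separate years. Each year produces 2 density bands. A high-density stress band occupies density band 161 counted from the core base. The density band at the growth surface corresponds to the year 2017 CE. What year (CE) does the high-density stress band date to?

1844 CE

Between density band 161 and the growth surface there are 523 − 161 = 362 density bands.
Removing the 16 false density bands leaves 362 − 16 = 346 true density bands beyond the high-density stress band.
Dividing by 2 density bands per year: 346 / 2 = 173 years.
Counting back 173 years from 2017 CE places the high-density stress band in 2017 − 173 = 1844 CE.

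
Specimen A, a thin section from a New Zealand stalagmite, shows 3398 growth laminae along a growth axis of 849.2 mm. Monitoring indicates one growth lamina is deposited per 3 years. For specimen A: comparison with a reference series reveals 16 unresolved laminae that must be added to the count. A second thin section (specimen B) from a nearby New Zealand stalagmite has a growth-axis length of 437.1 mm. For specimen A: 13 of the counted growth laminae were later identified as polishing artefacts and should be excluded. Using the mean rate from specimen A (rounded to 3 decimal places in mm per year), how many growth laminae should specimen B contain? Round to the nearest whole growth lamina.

1755 growth laminae

Specimen A: adjusted count: 3398 − 13 + 16 = 3401 growth laminae.
Specimen A: at 3 years per growth lamina, 3401 × 3 = 10203 years.
A: Extension rate ≈ 849.2 / 10203 = 0.083 mm/yr.
B spans 437.1 / 0.083 = 5266.27 years; at 3 years per growth lamina that is 5266.27 / 3 ≈ 1755 growth laminae.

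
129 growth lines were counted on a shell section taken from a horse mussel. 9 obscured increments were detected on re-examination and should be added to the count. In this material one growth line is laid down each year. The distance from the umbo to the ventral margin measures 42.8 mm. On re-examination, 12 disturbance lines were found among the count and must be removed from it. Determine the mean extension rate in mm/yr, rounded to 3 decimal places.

True growth line count = 129 − 12 + 9 = 126.
42.8 mm over 126 years gives 42.8 / 126 ≈ 0.340 mm/yr.

0.340 mm/yr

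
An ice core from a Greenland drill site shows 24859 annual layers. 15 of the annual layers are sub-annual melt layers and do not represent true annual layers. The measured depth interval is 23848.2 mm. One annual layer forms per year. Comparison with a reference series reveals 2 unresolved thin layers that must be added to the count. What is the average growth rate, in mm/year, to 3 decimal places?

Correcting the raw count gives 24859 − 15 + 2 = 24846 true annual layers.
Extension rate ≈ 23848.2 / 24846 = 0.960 mm/year.

0.960 mm/year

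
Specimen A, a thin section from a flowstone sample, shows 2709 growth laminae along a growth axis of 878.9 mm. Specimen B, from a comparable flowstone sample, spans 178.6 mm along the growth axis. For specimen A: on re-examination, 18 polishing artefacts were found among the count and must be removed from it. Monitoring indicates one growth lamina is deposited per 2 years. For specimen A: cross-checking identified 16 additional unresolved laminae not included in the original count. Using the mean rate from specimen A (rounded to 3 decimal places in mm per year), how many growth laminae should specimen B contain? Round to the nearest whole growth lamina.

551 growth laminae

Specimen A: true growth lamina count = 2709 − 18 + 16 = 2707.
Specimen A: multiplying by 2 years per growth lamina: 2707 × 2 = 5414 years.
A: Mean rate = 878.9 mm / 5414 years ≈ 0.162 mm/year.
Specimen B: 178.6 mm / 0.162 mm per year = 1102.47 years; at 2 years per growth lamina that is 1102.47 / 2 ≈ 551 growth laminae.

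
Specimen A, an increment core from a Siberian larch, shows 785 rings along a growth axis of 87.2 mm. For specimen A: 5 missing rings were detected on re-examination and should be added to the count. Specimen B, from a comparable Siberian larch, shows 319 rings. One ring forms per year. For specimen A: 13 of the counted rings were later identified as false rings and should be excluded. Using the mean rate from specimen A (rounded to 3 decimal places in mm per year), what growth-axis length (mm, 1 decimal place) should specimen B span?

35.7 mm

Specimen A: true ring count = 785 − 13 + 5 = 777.
A: Mean rate = 87.2 mm / 777 years ≈ 0.112 mm per year.
B's length ≈ 0.112 × 319 = 35.7 mm.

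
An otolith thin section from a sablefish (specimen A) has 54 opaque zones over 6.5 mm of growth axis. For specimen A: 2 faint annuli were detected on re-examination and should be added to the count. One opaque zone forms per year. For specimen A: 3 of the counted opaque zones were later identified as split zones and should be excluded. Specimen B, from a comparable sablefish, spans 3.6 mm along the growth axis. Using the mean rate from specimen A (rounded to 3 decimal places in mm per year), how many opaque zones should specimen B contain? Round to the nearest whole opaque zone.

29 opaque zones

Specimen A: adjusted count: 54 − 3 + 2 = 53 opaque zones.
A: Extension rate ≈ 6.5 / 53 = 0.123 mm per year.
B spans 3.6 / 0.123 = 29.27 years ≈ 29 opaque zones.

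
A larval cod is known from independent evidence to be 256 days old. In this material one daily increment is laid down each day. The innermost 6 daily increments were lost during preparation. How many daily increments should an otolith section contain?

250 daily increments

At one daily increment per day, 256 days correspond to 256 daily increments.
Less the 6 uncaptured daily increments: 256 − 6 = 250.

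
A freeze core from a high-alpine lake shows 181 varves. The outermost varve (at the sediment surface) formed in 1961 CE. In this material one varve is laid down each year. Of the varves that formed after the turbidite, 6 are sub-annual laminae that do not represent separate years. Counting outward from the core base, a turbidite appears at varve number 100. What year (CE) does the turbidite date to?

1886 CE

Between varve 100 and the sediment surface there are 181 − 100 = 81 varves.
81 − 6 false = 75 true varves after the turbidite.
Counting back 75 years from 1961 CE places the turbidite in 1961 − 75 = 1886 CE.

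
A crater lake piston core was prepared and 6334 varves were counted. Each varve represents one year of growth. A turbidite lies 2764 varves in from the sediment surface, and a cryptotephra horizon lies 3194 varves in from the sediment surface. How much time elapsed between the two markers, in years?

3194 − 2764 = 430 varves lie between the two events.
At one varve per year, 430 years elapsed between them.

430 yr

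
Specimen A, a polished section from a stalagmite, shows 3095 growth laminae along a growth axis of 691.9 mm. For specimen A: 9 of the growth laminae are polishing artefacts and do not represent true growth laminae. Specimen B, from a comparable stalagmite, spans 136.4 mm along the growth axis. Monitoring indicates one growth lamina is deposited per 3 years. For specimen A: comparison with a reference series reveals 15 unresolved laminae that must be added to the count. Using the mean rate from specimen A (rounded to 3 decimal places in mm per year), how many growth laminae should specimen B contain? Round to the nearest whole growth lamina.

614 growth laminae

Specimen A: correcting the raw count gives 3095 − 9 + 15 = 3101 true growth laminae.
Specimen A: 3101 growth laminae at 3 years each span 3101 × 3 = 9303 years.
A: Extension rate ≈ 691.9 / 9303 = 0.074 mm/year.
Specimen B: 136.4 mm / 0.074 mm per year = 1843.24 years; at 3 years per growth lamina that is 1843.24 / 3 ≈ 614 growth laminae.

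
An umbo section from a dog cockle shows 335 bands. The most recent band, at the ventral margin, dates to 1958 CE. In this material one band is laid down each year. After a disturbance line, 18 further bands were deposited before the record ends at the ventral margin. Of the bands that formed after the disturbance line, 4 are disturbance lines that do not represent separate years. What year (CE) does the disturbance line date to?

18 bands post-date the disturbance line.
Excluding 4 false bands: 18 − 4 = 14.
The band at the ventral margin is 1958 CE, so the disturbance line dates to 1958 − 14 = 1944 CE.

1944 CE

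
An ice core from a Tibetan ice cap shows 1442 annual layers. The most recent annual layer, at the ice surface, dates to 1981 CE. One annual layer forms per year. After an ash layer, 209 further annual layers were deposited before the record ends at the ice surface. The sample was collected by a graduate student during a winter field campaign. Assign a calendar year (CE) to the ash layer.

1772 CE

209 annual layers post-date the ash layer.
The annual layer at the ice surface is 1981 CE, so the ash layer dates to 1981 − 209 = 1772 CE.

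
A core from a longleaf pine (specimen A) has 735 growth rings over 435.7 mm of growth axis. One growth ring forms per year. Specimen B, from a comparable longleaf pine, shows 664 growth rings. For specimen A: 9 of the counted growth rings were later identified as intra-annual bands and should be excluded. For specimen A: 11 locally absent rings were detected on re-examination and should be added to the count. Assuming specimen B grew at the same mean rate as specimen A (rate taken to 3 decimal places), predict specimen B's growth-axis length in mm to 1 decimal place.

392.4 mm

Specimen A: adjusted count: 735 − 9 + 11 = 737 growth rings.
A: 435.7 mm over 737 years gives 435.7 / 737 ≈ 0.591 mm/yr.
For B, 0.591 mm/year × 664 years = 392.4 mm.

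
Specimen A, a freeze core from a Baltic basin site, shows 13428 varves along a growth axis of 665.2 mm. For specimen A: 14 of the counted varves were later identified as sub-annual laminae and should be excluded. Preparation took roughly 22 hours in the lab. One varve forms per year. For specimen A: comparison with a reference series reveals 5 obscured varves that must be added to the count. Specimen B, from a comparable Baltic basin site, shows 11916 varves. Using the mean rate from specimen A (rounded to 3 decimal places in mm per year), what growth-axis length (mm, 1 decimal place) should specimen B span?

Specimen A: after corrections the count is 13428 − 14 + 5 = 13419 varves.
A: Mean rate = 665.2 mm / 13419 years ≈ 0.050 mm per year.
For B, 0.050 mm/year × 11916 years = 595.8 mm.

595.8 mm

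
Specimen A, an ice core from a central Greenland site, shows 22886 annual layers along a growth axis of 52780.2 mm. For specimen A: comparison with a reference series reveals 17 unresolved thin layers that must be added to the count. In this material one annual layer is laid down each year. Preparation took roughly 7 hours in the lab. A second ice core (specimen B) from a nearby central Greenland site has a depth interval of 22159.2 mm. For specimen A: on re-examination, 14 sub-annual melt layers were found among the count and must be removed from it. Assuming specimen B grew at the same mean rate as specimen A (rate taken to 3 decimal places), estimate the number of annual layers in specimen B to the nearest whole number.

9609 annual layers

Specimen A: true annual layer count = 22886 − 14 + 17 = 22889.
A: Extension rate ≈ 52780.2 / 22889 = 2.306 mm/yr.
Specimen B: 22159.2 mm / 2.306 mm per year = 9609.37 years ≈ 9609 annual layers.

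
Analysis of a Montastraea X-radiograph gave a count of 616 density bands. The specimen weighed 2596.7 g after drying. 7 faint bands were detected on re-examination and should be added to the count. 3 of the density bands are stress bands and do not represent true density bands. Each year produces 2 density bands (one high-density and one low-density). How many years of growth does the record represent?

After corrections the count is 616 − 3 + 7 = 620 density bands.
620 density bands at 2 per year is 620 / 2 = 310 years.

310 yr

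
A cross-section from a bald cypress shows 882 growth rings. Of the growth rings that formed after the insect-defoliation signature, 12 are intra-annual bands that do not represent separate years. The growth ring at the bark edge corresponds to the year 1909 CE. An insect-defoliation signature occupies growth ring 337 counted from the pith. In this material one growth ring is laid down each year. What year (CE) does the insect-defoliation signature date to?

1376 CE

Between growth ring 337 and the bark edge there are 882 − 337 = 545 growth rings.
Excluding 12 false growth rings: 545 − 12 = 533.
1909 − 533 = 1376 CE.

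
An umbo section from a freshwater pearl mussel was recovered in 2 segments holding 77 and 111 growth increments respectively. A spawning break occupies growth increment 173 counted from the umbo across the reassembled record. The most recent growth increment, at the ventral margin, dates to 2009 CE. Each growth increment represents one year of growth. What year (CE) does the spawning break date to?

Total growth increments = 77 + 111 = 188.
Between growth increment 173 and the ventral margin there are 188 − 173 = 15 growth increments.
Counting back 15 years from 2009 CE places the spawning break in 2009 − 15 = 1994 CE.

1994 CE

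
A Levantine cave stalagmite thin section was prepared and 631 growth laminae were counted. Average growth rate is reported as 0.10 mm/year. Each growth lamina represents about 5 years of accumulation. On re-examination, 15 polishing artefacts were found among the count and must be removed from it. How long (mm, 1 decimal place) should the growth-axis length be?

Correcting the raw count gives 631 − 15 = 616 true growth laminae.
At 5 years per growth lamina, 616 × 5 = 3080 years.
Length ≈ 0.10 × 3080 = 308.0 mm.

308.0 mm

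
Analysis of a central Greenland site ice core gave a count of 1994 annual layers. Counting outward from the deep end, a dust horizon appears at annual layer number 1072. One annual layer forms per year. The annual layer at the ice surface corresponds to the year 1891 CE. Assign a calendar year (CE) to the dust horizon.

The dust horizon sits at annual layer 1072 from the deep end, so 1994 − 1072 = 922 annual layers formed after it.
Counting back 922 years from 1891 CE places the dust horizon in 1891 − 922 = 969 CE.

969 CE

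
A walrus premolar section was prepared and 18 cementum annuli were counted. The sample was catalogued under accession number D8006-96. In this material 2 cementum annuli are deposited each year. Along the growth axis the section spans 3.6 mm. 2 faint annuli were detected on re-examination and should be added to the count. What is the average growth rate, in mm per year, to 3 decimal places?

0.360 mm per year

After corrections the count is 18 + 2 = 20 cementum annuli.
With 2 cementum annuli per year, 20 / 2 = 10 years.
Mean rate = 3.6 mm / 10 years ≈ 0.360 mm per year.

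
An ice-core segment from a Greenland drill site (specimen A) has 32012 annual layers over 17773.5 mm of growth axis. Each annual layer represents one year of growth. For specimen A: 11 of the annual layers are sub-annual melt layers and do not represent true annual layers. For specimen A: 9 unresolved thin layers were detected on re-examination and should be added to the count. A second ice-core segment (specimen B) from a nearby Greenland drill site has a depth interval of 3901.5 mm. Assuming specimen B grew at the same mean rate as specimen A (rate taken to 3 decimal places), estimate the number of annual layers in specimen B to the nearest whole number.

Specimen A: after corrections the count is 32012 − 11 + 9 = 32010 annual layers.
A: 17773.5 mm over 32010 years gives 17773.5 / 32010 ≈ 0.555 mm/yr.
For B, 3901.5 / 0.555 = 7029.73 years ≈ 7030 annual layers.

7030 annual layers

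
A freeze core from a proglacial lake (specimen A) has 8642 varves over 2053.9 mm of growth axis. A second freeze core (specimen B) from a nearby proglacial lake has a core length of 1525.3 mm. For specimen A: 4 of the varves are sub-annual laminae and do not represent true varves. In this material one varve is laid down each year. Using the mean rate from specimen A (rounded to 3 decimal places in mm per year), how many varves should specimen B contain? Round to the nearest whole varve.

Specimen A: correcting the raw count gives 8642 − 4 = 8638 true varves.
A: 2053.9 mm over 8638 years gives 2053.9 / 8638 ≈ 0.238 mm/yr.
For B, 1525.3 / 0.238 = 6408.82 years ≈ 6409 varves.

6409 varves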